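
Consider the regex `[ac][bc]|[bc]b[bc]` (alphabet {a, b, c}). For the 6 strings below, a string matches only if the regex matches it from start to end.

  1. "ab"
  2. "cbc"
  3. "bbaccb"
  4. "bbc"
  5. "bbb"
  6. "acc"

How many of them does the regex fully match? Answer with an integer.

4

1 → match
2 → match
3 → no match
4 → match
5 → match
6 → no match
Total matched: 4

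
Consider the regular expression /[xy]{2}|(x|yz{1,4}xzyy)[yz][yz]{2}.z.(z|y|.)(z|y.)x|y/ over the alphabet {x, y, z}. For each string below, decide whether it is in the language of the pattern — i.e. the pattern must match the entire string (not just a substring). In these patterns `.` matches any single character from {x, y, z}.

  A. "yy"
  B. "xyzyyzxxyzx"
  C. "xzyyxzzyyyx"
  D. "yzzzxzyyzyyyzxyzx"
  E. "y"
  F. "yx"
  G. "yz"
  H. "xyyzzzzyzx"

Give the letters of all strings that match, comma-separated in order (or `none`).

A, B, C, D, E, F, H

A → match
B → match
C → match
D → match
E → match
F → match
G → no match
H → match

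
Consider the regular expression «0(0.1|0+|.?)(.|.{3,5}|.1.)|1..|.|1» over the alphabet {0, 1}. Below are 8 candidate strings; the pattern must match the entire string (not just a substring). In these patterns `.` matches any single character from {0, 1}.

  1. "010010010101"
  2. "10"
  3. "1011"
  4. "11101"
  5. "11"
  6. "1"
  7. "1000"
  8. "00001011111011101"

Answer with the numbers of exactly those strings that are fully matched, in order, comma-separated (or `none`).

6

1 → no match
2 → no match
3 → no match
4 → no match
5 → no match
6 → match
7 → no match
8 → no match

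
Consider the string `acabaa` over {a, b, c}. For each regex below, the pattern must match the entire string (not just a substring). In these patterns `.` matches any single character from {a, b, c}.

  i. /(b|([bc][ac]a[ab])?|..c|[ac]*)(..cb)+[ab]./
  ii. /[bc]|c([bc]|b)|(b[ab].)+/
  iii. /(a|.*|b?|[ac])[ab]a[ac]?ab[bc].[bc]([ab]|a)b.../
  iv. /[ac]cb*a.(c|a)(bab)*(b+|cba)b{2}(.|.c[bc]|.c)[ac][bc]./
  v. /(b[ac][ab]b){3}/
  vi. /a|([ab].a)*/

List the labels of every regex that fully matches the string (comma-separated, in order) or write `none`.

i → no match
ii → no match
iii → no match
iv → no match
v → no match — must start with `b`
vi → match

vi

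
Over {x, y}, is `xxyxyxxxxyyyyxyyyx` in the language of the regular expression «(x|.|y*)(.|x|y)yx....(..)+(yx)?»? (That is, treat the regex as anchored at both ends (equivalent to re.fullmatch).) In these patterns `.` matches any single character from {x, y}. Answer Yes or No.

Yes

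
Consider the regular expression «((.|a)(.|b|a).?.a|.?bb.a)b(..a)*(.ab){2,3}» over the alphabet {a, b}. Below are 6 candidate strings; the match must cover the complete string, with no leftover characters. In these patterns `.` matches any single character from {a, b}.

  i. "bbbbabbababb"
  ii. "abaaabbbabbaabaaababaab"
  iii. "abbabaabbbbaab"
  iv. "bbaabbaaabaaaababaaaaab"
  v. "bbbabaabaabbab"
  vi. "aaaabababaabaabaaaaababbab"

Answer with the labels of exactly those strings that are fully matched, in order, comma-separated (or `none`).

v, vi

i. "bbbbabbababb" → no match — must end with "ab"
ii → no match
iii → no match
iv → no match
v → match
vi → match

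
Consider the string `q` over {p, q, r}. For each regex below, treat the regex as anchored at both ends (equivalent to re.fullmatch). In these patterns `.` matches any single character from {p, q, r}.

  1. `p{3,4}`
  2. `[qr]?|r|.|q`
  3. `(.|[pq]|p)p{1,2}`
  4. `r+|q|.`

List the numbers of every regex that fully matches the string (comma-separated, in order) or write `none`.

2, 4

1 → no match — must start with `p`
2 → match
3 → no match — must end with `p`
4 → match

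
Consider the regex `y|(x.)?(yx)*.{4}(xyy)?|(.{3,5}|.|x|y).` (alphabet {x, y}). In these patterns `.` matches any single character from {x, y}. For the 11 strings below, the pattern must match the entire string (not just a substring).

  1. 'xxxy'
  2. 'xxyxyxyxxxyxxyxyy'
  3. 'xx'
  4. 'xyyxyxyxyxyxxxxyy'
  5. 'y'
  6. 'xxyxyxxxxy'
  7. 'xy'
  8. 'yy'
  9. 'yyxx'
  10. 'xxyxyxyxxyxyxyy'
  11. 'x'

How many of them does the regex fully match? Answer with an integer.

1. 'xxxy' → match
2 → no match
3. 'xx' → match
4 → match
5. 'y' → match
6. 'xxyxyxxxxy' → match
7. 'xy' → match
8. 'yy' → match
9. 'yyxx' → match
10 → match
11. 'x' → no match
Total matched: 9

9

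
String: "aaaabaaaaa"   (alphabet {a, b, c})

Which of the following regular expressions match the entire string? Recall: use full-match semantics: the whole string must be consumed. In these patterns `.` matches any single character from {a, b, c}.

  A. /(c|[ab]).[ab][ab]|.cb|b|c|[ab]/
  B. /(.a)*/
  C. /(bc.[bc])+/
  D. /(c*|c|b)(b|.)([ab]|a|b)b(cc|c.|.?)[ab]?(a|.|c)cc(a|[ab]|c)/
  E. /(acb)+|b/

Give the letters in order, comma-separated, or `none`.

A → no match
B → match
C → no match — must start with "bc"
D → no match
E → no match

B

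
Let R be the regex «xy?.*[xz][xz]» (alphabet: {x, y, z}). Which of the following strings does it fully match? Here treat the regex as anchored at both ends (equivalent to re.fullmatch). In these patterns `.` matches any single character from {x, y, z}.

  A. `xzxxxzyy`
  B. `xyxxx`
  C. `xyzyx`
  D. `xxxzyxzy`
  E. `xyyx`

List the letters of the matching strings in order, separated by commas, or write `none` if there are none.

B

A → no match
B → match
C → no match
D → no match
E → no match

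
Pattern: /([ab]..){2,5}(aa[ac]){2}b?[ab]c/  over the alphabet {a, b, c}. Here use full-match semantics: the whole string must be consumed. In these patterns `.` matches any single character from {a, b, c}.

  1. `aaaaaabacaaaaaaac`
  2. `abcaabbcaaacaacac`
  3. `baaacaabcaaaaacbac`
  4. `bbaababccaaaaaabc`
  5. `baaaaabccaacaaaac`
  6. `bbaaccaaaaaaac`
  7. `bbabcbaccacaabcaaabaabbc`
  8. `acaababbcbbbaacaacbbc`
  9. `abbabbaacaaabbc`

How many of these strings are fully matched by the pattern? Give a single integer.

1 → match
2 → match
3 → match
4 → match
5 → match
6 → match
7 → no match
8 → match
9 → match
Total matched: 8

8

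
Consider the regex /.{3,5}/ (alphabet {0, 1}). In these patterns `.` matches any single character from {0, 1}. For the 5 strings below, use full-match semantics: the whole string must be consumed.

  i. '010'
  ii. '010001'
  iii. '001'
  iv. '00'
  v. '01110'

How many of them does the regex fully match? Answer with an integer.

3

i → match
ii → no match
iii → match
iv → no match
v → match
Total matched: 3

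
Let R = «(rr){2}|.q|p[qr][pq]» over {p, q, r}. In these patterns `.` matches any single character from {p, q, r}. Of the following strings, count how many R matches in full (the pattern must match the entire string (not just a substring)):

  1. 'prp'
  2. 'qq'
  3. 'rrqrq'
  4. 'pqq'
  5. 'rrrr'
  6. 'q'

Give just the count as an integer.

1. 'prp' → match
2. 'qq' → match
3. 'rrqrq' → no match
4. 'pqq' → match
5. 'rrrr' → match
6. 'q' → no match
Total matched: 4

4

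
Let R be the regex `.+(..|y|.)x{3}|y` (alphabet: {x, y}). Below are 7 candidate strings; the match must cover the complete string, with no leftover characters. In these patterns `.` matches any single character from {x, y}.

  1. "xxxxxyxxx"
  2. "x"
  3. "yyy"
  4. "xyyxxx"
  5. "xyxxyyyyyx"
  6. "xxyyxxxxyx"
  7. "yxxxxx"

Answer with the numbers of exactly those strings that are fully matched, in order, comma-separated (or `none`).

1, 4, 7

1. "xxxxxyxxx" → match
2. "x" → no match
3. "yyy" → no match
4. "xyyxxx" → match
5. "xyxxyyyyyx" → no match
6. "xxyyxxxxyx" → no match
7. "yxxxxx" → match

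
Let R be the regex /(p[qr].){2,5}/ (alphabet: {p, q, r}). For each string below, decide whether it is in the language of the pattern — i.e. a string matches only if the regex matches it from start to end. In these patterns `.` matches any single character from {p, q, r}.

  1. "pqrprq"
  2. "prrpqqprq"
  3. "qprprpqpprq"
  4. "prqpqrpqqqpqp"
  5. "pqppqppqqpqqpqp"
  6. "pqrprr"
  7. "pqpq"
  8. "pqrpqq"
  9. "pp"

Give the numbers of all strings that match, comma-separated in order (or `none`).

1 → match
2 → match
3 → no match — must start with "p"
4 → no match
5 → match
6 → match
7 → no match
8 → match
9 → no match

1, 2, 5, 6, 8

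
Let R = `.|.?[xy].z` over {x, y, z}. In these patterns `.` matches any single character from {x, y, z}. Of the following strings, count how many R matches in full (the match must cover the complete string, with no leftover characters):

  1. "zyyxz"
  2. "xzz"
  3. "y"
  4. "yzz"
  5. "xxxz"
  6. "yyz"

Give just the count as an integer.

5

1 → no match
2 → match
3 → match
4 → match
5 → match
6 → match
Total matched: 5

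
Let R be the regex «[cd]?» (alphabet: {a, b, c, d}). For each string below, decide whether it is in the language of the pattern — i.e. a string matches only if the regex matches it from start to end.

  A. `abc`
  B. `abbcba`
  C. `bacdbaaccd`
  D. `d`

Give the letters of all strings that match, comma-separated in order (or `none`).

A → no match
B → no match
C → no match
D → match

D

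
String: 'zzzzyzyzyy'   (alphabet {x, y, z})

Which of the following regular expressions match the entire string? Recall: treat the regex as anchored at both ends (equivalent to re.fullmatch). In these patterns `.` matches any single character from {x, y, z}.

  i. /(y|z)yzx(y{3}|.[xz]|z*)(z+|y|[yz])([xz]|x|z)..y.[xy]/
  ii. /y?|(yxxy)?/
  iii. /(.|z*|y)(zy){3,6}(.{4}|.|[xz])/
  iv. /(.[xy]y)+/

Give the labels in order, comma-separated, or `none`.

iii

i → no match
ii → no match
iii → match
iv → no match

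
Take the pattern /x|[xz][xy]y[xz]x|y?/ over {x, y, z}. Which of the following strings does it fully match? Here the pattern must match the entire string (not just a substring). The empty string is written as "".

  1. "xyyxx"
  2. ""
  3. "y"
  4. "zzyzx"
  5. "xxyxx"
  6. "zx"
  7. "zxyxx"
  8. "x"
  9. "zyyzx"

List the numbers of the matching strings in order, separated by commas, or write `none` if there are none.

1 → match
2 → match
3 → match
4 → no match
5 → match
6 → no match
7 → match
8 → match
9 → match

1, 2, 3, 5, 7, 8, 9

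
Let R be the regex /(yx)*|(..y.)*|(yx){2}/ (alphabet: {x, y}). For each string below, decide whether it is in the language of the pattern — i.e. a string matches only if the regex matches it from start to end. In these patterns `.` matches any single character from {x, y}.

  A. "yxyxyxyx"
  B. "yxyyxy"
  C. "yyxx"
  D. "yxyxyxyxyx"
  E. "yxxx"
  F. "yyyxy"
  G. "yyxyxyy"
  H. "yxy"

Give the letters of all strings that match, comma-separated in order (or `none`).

A → match
B → no match
C → no match
D → match
E → no match
F → no match
G → no match
H → no match

A, D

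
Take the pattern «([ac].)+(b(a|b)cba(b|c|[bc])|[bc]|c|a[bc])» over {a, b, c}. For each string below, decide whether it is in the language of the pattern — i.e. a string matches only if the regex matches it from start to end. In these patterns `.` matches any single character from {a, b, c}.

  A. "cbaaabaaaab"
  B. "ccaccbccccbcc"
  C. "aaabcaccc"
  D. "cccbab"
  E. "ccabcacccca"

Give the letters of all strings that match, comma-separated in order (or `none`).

A, C, D

A. "cbaaabaaaab" → match
B → no match
C. "aaabcaccc" → match
D. "cccbab" → match
E. "ccabcacccca" → no match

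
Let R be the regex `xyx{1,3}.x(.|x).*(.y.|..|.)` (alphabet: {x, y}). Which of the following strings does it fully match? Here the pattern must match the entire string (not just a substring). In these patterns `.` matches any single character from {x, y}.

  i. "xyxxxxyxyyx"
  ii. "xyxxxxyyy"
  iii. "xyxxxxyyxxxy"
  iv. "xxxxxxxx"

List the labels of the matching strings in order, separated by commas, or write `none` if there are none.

i, ii, iii

i → match
ii → match
iii → match
iv → no match — must start with "xyx"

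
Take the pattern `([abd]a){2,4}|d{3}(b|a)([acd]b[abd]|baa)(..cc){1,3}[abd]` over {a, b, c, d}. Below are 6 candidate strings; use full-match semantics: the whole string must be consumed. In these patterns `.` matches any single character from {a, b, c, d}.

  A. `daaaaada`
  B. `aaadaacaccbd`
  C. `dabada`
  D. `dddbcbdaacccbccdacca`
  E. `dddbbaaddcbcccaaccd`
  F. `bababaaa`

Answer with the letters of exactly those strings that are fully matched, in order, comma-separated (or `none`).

A, C, D, F

A → match
B → no match
C → match
D → match
E → no match
F → match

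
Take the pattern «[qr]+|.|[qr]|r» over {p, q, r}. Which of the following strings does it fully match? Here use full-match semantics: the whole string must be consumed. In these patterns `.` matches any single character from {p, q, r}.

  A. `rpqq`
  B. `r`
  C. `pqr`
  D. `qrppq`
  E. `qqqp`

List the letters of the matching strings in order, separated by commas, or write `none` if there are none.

A → no match
B → match
C → no match
D → no match
E → no match

B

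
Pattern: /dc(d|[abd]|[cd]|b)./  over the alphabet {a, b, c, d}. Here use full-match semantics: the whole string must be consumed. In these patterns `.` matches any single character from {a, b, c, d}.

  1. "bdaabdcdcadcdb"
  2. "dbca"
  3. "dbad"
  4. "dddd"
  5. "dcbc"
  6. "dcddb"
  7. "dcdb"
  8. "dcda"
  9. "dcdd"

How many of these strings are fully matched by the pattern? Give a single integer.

4

1 → no match — must start with "dc"
2 → no match — must start with "dc"
3 → no match — must start with "dc"
4 → no match — must start with "dc"
5 → match
6 → no match
7 → match
8 → match
9 → match
Total matched: 4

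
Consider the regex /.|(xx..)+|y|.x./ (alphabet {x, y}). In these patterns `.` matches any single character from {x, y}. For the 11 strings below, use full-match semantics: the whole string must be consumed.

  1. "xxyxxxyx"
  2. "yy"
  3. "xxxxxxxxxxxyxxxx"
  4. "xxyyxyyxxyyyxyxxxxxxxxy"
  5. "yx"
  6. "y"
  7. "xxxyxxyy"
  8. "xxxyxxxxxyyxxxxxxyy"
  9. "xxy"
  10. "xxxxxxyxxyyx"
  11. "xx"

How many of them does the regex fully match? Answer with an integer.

5

1 → match
2 → no match
3 → match
4 → no match
5 → no match
6 → match
7 → match
8 → no match
9 → match
10 → no match
11 → no match
Total matched: 5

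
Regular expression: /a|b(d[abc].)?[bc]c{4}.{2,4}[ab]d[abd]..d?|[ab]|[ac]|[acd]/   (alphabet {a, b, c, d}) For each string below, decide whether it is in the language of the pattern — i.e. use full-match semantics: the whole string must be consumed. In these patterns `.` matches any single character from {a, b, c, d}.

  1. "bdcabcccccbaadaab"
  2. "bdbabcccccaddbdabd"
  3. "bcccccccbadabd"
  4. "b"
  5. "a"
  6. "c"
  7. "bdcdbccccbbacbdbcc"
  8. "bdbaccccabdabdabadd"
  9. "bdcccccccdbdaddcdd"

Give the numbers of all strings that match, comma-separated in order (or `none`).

1 → match
2 → match
3 → match
4. "b" → match
5. "a" → match
6. "c" → match
7 → match
8 → no match
9 → match

1, 2, 3, 4, 5, 6, 7, 9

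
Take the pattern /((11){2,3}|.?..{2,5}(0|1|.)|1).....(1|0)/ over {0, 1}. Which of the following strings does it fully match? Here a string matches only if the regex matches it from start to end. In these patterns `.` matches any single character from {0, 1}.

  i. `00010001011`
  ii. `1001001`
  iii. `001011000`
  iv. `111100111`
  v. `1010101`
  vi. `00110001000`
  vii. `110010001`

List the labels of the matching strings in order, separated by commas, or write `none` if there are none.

i → match
ii → match
iii → no match
iv → no match
v → match
vi → match
vii → no match

i, ii, v, vi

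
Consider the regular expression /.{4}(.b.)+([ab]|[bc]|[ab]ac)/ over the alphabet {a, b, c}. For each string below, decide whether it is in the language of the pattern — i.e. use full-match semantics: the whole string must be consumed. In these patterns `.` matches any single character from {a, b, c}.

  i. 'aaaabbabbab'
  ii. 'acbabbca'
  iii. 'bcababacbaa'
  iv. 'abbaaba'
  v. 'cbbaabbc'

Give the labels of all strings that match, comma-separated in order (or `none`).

i → match
ii → match
iii → match
iv → no match
v → match

i, ii, iii, v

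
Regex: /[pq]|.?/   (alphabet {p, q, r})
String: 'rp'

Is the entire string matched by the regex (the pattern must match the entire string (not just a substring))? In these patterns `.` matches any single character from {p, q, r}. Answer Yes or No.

No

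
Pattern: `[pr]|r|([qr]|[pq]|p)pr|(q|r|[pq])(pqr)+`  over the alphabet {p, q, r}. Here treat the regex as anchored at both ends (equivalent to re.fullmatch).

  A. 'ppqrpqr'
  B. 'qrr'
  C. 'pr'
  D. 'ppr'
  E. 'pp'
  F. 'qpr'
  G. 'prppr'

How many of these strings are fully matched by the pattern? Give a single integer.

A. 'ppqrpqr' → match
B. 'qrr' → no match
C. 'pr' → no match
D. 'ppr' → match
E. 'pp' → no match
F. 'qpr' → match
G. 'prppr' → no match
Total matched: 3

3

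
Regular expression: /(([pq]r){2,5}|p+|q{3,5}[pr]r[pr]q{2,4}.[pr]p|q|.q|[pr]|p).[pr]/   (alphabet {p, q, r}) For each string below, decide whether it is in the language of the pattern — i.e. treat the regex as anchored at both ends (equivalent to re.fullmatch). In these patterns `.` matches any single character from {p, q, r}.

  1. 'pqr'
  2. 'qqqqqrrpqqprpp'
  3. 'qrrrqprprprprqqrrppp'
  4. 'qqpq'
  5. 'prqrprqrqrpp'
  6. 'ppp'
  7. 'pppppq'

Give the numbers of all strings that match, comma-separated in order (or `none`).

1, 5, 6

1 → match
2 → no match
3 → no match
4 → no match
5 → match
6 → match
7 → no match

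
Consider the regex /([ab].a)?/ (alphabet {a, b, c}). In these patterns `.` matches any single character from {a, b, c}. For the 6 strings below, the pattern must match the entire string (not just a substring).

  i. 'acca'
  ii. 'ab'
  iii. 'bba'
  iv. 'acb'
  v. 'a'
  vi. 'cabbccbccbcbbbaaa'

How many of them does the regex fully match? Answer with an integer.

1

i → no match
ii → no match
iii → match
iv → no match
v → no match
vi → no match
Total matched: 1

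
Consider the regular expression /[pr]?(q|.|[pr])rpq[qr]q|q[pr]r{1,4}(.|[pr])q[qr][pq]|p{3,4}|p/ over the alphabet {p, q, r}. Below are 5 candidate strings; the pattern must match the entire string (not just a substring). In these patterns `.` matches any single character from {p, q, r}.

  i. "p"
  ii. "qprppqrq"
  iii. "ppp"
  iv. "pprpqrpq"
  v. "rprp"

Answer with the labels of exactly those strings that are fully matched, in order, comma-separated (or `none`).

i → match
ii → no match
iii → match
iv → no match
v → no match

i, iii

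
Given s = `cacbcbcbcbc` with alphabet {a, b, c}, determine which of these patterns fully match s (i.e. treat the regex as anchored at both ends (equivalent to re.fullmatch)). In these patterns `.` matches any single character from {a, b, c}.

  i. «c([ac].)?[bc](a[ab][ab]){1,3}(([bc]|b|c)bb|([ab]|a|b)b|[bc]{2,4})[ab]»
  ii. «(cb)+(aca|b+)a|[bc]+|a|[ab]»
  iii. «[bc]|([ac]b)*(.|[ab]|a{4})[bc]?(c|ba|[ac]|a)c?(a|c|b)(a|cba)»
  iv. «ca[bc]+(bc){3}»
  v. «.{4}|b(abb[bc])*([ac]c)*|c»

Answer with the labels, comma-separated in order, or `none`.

iv

i → no match
ii → no match
iii → no match
iv → match
v → no match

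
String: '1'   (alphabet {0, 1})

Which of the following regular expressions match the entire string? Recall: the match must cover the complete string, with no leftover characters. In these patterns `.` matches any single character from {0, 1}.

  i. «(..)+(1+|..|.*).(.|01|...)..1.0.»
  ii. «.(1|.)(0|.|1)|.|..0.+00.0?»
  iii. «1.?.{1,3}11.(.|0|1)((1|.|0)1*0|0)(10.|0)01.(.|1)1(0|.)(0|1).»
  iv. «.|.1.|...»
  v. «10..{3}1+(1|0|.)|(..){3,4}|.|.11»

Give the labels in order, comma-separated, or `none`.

ii, iv, v

i → no match
ii → match
iii → no match
iv → match
v → match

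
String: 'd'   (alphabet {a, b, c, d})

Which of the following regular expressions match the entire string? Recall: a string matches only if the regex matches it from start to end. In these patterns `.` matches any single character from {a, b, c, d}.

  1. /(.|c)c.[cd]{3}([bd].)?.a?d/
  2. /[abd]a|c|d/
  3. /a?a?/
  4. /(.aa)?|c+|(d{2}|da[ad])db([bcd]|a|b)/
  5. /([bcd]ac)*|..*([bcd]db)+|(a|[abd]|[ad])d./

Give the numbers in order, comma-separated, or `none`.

1 → no match
2 → match
3 → no match
4 → no match
5 → no match

2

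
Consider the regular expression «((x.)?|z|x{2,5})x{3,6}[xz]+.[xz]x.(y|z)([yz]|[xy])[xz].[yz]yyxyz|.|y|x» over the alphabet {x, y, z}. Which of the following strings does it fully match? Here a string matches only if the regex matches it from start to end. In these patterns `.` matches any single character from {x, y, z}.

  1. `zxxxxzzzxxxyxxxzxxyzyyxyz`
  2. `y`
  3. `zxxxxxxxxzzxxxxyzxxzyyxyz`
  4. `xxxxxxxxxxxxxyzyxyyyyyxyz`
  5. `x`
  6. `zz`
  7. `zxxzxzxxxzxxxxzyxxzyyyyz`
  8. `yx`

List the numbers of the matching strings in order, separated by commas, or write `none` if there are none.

1, 2, 3, 5

1 → match
2 → match
3 → match
4 → no match
5 → match
6 → no match
7 → no match
8 → no match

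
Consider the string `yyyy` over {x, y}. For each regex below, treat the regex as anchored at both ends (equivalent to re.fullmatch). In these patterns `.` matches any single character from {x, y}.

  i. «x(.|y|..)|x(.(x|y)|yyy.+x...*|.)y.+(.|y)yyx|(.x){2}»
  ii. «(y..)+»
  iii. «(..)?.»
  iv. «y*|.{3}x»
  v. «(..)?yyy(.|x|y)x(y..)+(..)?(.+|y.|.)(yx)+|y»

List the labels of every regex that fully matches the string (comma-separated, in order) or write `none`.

i → no match
ii → no match
iii → no match
iv → match
v → no match

iv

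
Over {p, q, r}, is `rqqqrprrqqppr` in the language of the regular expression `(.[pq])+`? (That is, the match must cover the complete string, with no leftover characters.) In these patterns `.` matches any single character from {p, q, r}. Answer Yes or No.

No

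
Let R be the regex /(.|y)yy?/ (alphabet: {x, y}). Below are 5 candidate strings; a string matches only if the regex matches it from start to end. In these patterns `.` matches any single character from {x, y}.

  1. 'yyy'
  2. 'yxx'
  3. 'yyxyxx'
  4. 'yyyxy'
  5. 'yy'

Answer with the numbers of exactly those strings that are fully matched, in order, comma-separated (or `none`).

1 → match
2 → no match
3 → no match
4 → no match
5 → match

1, 5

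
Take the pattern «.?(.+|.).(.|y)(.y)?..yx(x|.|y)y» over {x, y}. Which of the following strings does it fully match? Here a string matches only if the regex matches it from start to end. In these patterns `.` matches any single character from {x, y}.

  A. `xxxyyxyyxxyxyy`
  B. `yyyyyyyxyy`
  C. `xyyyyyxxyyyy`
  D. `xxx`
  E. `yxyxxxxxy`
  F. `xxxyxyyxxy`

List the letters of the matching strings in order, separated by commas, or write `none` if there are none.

A, B, F

A → match
B → match
C → no match
D → no match — must end with `y`
E → no match
F → match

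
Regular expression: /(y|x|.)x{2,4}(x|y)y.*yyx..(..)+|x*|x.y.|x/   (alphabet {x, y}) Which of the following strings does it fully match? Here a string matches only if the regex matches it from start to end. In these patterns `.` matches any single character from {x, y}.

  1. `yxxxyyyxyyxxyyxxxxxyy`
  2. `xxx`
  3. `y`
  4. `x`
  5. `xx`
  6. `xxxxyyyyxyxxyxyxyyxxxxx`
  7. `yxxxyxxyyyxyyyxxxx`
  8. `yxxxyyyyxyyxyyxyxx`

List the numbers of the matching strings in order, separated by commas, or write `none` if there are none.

1, 2, 4, 5, 6, 8

1 → match
2 → match
3 → no match
4 → match
5 → match
6 → match
7 → no match
8 → match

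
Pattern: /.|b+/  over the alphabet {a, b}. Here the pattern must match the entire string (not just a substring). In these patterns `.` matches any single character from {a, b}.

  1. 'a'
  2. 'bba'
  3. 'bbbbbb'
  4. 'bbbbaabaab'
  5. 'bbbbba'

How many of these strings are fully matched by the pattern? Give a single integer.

2

1 → match
2 → no match
3 → match
4 → no match
5 → no match
Total matched: 2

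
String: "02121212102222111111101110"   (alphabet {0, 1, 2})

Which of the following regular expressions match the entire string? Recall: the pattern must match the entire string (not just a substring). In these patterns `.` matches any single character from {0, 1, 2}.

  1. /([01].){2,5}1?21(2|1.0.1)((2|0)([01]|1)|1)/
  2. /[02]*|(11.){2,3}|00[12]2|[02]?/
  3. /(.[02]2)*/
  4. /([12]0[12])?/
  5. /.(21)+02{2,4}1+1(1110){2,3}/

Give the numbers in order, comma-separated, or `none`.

1 → no match
2 → no match
3 → no match
4 → no match
5 → match

5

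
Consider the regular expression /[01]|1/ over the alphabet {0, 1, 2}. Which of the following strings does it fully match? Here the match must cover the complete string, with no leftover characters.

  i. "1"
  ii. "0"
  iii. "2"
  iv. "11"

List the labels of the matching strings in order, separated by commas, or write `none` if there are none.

i. "1" → match
ii. "0" → match
iii. "2" → no match
iv. "11" → no match

i, ii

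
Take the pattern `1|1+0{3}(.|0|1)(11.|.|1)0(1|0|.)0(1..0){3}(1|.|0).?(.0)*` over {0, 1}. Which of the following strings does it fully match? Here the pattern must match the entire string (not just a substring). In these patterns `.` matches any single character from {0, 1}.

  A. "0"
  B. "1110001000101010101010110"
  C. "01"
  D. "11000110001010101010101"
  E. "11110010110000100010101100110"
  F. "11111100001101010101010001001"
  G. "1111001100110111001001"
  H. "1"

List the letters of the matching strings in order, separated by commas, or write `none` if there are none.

D, H

A → no match — must start with "1"
B → no match
C → no match — must start with "1"
D → match
E → no match
F → no match
G → no match
H → match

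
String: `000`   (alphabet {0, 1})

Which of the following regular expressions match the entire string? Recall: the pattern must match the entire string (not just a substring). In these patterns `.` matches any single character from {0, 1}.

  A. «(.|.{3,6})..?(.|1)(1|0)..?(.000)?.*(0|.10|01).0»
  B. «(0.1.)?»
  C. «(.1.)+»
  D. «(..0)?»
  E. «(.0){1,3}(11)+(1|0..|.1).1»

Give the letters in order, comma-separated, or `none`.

A → no match
B → no match
C → no match
D → match
E → no match — must end with `1`

D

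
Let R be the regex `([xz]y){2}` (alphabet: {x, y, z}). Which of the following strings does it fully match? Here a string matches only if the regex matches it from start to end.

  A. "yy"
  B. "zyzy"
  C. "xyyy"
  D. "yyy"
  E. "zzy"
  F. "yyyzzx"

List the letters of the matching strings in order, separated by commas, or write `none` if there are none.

B

A → no match
B → match
C → no match
D → no match
E → no match
F → no match — must end with "y"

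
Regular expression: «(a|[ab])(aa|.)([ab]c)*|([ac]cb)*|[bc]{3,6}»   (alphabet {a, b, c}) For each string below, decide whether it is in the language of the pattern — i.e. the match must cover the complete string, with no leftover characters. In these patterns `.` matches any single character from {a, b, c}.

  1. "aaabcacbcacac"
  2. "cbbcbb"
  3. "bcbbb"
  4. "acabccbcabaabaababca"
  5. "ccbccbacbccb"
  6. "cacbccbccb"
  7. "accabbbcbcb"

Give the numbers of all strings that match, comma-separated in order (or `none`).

1 → match
2 → match
3 → match
4 → no match
5 → match
6 → no match
7 → no match

1, 2, 3, 5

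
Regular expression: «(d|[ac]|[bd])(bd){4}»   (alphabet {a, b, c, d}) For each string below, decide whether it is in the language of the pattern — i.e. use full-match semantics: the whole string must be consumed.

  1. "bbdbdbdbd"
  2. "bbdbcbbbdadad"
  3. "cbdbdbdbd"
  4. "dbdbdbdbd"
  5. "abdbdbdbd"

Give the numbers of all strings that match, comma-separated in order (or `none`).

1, 3, 4, 5

1. "bbdbdbdbd" → match
2 → no match — must end with "bd"
3. "cbdbdbdbd" → match
4. "dbdbdbdbd" → match
5. "abdbdbdbd" → match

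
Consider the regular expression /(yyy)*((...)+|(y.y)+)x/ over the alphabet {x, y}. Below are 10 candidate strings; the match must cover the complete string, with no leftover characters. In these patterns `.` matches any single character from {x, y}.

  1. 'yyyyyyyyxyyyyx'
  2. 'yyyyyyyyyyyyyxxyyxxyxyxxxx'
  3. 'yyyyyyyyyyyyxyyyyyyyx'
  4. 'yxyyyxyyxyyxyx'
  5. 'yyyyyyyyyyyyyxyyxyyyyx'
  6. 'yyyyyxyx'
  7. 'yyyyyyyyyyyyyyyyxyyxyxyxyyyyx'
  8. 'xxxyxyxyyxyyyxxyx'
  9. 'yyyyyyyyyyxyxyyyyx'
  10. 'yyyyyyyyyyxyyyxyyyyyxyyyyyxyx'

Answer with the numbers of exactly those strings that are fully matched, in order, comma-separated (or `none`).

1 → no match
2 → no match
3 → no match
4 → no match
5 → match
6. 'yyyyyxyx' → no match
7 → no match
8 → no match
9 → no match
10 → no match

5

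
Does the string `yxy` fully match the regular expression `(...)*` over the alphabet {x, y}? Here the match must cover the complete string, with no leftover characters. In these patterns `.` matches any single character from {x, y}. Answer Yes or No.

Yes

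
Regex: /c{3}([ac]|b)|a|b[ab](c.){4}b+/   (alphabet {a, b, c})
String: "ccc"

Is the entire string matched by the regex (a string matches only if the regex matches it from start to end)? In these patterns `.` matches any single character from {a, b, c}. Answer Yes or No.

No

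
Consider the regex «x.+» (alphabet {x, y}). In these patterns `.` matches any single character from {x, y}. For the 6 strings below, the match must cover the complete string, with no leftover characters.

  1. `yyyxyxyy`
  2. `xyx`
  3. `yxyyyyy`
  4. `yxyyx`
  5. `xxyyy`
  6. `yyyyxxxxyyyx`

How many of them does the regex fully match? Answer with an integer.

2

1. `yyyxyxyy` → no match — must start with `x`
2. `xyx` → match
3. `yxyyyyy` → no match — must start with `x`
4. `yxyyx` → no match — must start with `x`
5. `xxyyy` → match
6. `yyyyxxxxyyyx` → no match — must start with `x`
Total matched: 2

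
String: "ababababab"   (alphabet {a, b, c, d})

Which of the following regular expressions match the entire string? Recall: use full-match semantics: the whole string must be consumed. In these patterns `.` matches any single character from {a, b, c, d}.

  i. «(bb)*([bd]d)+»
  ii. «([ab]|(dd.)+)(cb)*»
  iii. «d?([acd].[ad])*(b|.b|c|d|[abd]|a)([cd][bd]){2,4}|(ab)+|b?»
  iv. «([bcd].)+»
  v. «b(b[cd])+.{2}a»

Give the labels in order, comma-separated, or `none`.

iii

i → no match — must end with "d"
ii → no match
iii → match
iv → no match
v → no match — must start with "bb"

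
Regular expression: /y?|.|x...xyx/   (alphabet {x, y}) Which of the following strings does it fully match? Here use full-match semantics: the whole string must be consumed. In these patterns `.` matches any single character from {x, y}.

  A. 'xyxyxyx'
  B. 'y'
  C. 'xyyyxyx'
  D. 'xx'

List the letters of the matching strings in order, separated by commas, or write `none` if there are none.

A, B, C

A → match
B → match
C → match
D → no match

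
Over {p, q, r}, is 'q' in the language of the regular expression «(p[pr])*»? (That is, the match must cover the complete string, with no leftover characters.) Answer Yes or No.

No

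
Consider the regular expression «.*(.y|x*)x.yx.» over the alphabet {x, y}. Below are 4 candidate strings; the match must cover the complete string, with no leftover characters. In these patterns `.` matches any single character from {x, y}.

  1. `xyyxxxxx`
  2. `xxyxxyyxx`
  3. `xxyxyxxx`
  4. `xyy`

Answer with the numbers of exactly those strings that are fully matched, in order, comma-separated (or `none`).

2

1. `xyyxxxxx` → no match
2. `xxyxxyyxx` → match
3. `xxyxyxxx` → no match
4. `xyy` → no match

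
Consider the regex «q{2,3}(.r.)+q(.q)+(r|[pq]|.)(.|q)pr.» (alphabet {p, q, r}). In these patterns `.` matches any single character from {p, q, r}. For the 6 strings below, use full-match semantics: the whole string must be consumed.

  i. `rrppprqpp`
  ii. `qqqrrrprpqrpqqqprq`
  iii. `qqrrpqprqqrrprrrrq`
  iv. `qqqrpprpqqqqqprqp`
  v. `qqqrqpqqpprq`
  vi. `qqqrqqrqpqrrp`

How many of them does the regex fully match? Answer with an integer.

0

i → no match — must start with `q`
ii → no match
iii → no match
iv → no match
v → no match
vi → no match
Total matched: 0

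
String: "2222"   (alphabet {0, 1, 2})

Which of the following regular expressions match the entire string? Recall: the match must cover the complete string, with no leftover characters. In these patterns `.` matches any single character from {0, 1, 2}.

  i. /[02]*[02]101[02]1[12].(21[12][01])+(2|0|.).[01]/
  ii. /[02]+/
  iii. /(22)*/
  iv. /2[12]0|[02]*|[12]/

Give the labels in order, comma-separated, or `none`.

i → no match
ii → match
iii → match
iv → match

ii, iii, iv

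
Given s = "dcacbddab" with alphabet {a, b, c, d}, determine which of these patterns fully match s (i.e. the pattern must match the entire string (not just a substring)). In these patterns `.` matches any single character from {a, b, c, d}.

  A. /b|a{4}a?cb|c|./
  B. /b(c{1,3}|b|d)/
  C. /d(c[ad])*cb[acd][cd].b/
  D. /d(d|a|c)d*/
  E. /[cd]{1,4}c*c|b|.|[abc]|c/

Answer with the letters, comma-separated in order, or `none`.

A → no match
B → no match — must start with "b"
C → match
D → no match
E → no match

C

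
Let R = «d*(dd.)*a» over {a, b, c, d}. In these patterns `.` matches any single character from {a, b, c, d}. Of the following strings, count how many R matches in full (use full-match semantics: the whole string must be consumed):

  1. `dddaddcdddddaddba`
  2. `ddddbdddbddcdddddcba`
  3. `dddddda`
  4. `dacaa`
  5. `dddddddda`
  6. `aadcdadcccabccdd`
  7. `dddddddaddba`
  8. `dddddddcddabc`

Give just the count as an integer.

4

1 → match
2 → no match
3 → match
4 → no match
5 → match
6 → no match — must end with `a`
7 → match
8 → no match — must end with `a`
Total matched: 4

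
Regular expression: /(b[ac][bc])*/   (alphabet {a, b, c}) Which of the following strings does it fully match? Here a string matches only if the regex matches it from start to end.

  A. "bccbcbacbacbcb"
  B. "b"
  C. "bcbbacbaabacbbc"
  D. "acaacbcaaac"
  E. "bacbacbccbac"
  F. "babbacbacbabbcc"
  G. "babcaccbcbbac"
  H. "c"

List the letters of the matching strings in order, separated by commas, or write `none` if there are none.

A → no match
B. "b" → no match
C → no match
D. "acaacbcaaac" → no match
E. "bacbacbccbac" → match
F → match
G → no match
H. "c" → no match

E, F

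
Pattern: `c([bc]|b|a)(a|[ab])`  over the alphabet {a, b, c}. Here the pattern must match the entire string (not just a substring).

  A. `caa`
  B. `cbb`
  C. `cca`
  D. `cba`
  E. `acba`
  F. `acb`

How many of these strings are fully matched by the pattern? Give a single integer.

A → match
B → match
C → match
D → match
E → no match — must start with `c`
F → no match — must start with `c`
Total matched: 4

4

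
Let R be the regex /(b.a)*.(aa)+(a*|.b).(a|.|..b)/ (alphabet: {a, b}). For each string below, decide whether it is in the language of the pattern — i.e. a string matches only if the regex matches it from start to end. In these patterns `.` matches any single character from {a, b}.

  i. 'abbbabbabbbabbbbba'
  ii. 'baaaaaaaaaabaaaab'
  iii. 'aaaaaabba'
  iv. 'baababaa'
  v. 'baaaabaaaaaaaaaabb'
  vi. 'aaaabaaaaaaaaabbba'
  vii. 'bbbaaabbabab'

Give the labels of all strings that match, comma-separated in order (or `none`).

iii

i → no match
ii → no match
iii. 'aaaaaabba' → match
iv. 'baababaa' → no match
v → no match
vi → no match
vii. 'bbbaaabbabab' → no match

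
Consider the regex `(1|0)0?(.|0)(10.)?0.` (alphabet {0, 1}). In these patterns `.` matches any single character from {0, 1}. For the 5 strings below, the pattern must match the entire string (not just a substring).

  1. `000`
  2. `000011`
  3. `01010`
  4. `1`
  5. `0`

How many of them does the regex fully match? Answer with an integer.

0

1 → no match
2 → no match
3 → no match
4 → no match
5 → no match
Total matched: 0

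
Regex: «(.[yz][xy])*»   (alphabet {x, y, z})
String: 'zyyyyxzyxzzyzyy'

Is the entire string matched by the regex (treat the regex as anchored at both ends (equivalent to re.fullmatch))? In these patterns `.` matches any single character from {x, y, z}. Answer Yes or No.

Yes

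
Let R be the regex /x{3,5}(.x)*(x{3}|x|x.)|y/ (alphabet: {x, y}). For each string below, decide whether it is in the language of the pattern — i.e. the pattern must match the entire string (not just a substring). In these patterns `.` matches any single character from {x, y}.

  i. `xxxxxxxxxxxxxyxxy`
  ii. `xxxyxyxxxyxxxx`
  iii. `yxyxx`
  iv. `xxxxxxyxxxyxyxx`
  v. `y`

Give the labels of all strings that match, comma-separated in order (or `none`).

i, ii, iv, v

i → match
ii → match
iii → no match
iv → match
v → match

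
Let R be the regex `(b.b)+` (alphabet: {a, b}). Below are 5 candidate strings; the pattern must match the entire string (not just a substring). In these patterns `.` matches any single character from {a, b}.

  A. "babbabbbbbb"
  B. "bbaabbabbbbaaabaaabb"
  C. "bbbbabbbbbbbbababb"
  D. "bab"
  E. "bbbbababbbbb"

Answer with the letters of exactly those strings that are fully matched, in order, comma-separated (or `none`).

A → no match
B → no match
C → no match
D → match
E → no match

D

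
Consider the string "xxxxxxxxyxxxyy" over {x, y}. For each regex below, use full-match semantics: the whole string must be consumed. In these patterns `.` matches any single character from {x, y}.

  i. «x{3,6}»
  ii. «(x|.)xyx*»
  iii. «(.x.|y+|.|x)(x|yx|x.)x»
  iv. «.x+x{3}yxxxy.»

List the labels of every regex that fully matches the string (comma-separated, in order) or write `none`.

iv

i → no match — must end with "x"
ii → no match
iii → no match — must end with "x"
iv → match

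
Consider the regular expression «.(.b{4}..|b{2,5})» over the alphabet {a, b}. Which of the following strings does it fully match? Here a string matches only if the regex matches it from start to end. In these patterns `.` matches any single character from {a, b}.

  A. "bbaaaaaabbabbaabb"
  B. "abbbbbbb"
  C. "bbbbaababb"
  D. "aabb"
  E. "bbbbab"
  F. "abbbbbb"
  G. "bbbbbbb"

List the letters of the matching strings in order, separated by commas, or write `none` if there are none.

A → no match
B → match
C → no match
D → no match
E → no match
F → no match
G → no match

B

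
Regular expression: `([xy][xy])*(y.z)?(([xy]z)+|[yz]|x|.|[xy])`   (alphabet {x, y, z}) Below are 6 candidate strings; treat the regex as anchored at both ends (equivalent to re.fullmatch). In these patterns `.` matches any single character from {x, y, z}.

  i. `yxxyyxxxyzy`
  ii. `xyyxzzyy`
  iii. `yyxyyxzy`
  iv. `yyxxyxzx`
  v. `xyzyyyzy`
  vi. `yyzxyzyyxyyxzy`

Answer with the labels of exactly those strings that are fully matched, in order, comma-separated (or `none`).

i → no match
ii → no match
iii → match
iv → match
v → no match
vi → no match

iii, iv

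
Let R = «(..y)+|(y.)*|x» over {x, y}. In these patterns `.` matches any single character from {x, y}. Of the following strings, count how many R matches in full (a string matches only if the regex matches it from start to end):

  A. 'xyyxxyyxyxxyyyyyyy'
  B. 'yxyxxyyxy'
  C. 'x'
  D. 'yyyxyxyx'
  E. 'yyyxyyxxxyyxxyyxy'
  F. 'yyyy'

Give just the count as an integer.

5

A → match
B → match
C → match
D → match
E → no match
F → match
Total matched: 5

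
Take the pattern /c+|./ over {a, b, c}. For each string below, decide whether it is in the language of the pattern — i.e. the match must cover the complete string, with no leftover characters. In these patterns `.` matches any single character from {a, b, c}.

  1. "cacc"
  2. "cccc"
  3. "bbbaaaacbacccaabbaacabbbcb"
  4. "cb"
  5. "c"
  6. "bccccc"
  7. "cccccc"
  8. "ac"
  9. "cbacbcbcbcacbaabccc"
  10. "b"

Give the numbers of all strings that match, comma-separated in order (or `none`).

2, 5, 7, 10

1 → no match
2 → match
3 → no match
4 → no match
5 → match
6 → no match
7 → match
8 → no match
9 → no match
10 → match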